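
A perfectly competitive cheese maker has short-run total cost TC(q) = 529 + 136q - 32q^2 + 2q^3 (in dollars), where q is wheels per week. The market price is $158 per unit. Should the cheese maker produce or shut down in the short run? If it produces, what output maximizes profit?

Produce at q = 11

Variable cost is VC = 136q - 32q^2 + 2q^3, so AVC = VC/q = 136 - 32q + 2q^2 and MC = dTC/dq = 136 - 64q + 6q^2.
AVC is minimized where dAVC/dq = -32 + 4q = 0, at q = 8; min AVC = 136 - 32·8 + 2·8^2 = $8.
P = $158 exceeds min AVC = $8, so the firm stays open.
Solving P = MC: -22 - 64q + 6q^2 = 0 ⇒ q = -1/3 or 11. On the upward-sloping branch, q* = 11.
Check: AVC at q = 11 is $26 ≤ P, so revenue covers variable cost.
Profit = P·q − TC = 158·11 − 815 = $923.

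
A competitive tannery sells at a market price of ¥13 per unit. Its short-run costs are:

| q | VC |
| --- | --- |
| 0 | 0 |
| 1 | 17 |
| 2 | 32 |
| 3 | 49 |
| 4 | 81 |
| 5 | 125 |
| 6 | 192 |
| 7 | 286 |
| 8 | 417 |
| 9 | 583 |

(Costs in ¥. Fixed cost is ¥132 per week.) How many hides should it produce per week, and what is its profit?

q = 0 (shut down); profit = -¥132

Compute π = P·q − TC at each output: q=0: -132; q=1: -136; q=2: -138; q=3: -142; q=4: -161; q=5: -192; q=6: -246; q=7: -327; q=8: -445; q=9: -598.
Profit is highest at q = 0. Equivalently, the lowest AVC in the table is 32/2 ≈ ¥16 at q = 2, and P = ¥13 falls below it — price never covers variable cost, so the firm shuts down and loses only its fixed cost.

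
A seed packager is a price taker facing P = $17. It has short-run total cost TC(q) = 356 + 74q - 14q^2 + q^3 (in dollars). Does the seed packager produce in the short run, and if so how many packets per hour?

Shut down

From TC, MC = TC'(q) = 74 - 28q + 3q^2 and AVC = VC/q = 74 - 14q + q^2.
AVC is minimized where dAVC/dq = -14 + 2q = 0, at q = 7; min AVC = 74 - 14·7 + 7^2 = $25.
With P < min AVC ($17 < $25), every unit sold adds to the loss.
Best response: produce nothing and absorb the $356 fixed cost.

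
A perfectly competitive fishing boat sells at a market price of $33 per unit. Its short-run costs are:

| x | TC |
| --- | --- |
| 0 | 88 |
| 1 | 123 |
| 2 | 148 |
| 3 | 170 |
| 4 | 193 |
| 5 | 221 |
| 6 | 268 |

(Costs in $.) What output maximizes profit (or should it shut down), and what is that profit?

x = 5; profit = -$56

Profit at each row (π = 33x − TC): x=0: -88; x=1: -90; x=2: -82; x=3: -71; x=4: -61; x=5: -56; x=6: -70.
Profit is maximized at x = 5. AVC there is 133/5 = $26.60 ≤ P, so producing beats shutting down (which would give -$88).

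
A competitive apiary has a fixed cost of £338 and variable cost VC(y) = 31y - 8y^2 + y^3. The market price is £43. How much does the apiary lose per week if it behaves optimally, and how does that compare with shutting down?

Profit = -£194 at y = 6

AVC = 31 - 8y + y^2; min AVC = £15 at y = 4. Since P = £43 ≥ min AVC, the firm produces.
With MC = 31 - 16y + 3y^2, P = MC on the upward-sloping part at y* = 6.
TR = 43·6 = 258. TC = 338 + 114 = 452. Profit = 258 − 452 = -£194.
By producing, the firm covers all variable cost plus £144 of fixed cost; shutting down would lose the full £338.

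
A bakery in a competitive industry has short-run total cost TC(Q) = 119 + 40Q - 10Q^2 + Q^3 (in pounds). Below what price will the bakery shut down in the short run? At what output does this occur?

£15 per unit, at Q = 5

The shutdown price is the minimum of AVC. VC = 40Q - 10Q^2 + Q^3, so AVC = 40 - 10Q + Q^2.
At the minimum of AVC, MC = AVC. MC = 40 - 20Q + 3Q^2; setting MC = AVC gives 2Q^2 - 10Q = 0, so Q = 5. min AVC = 15.
For P < £15 the firm produces nothing.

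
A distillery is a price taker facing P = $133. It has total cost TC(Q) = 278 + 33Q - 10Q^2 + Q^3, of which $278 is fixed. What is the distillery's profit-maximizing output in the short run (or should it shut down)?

Variable cost is VC = 33Q - 10Q^2 + Q^3, so AVC = VC/Q = 33 - 10Q + Q^2 and MC = dTC/dQ = 33 - 20Q + 3Q^2.
AVC is minimized where dAVC/dQ = -10 + 2Q = 0, at Q = 5; min AVC = 33 - 10·5 + 5^2 = $8.
Since P = $133 ≥ min AVC = $8, price covers variable cost and the firm should produce.
Solving P = MC: -100 - 20Q + 3Q^2 = 0 ⇒ Q = -10/3 or 10. On the upward-sloping branch, Q* = 10.
Check: AVC at Q = 10 is $33 ≤ P, so revenue covers variable cost.
Profit = P·Q − TC = 133·10 − 608 = $722.

Produce at Q = 10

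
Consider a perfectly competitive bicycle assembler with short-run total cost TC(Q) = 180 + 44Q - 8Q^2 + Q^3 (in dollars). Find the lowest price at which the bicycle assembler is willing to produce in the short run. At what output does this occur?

$28 per unit, at Q = 4

Short-run supply begins at min AVC. From VC = 44Q - 8Q^2 + Q^3, AVC = 44 - 8Q + Q^2.
dAVC/dQ = -8 + 2Q = 0 gives Q = 4. min AVC = 44 - 8·4 + 4^2 = 28.
The firm shuts down for any P below $28.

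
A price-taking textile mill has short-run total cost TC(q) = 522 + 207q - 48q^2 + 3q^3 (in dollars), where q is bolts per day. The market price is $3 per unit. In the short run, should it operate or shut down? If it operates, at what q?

From TC, MC = TC'(q) = 207 - 96q + 9q^2 and AVC = VC/q = 207 - 48q + 3q^2.
The AVC parabola has its vertex at q = 48/6 = 8, where AVC = 207 - 48·8 + 3·8^2 = $15.
Since P = $3 < min AVC = $15, price fails to cover variable cost at any output.
Best response: produce nothing and absorb the $522 fixed cost.

Shut down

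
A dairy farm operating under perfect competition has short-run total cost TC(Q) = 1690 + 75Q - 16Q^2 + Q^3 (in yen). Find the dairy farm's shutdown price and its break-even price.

Shutdown price = min AVC. AVC = 75 - 16Q + Q^2, with vertex at Q = 8 and minimum ¥11.
ATC = 1690/Q + 75 - 16Q + Q^2. Setting dATC/dQ = −1690/Q^2 − 16 + 2Q = 0 gives Q = 13 (since 2·13^3 − 16·13^2 = 1690).
min ATC = 1690/13 + 75 − 16·13 + 13^2 = ¥166. That is the break-even price.
For ¥11 ≤ P < ¥166 the firm produces at a loss; below ¥11 it shuts down.

Shutdown price = ¥11; break-even price = ¥166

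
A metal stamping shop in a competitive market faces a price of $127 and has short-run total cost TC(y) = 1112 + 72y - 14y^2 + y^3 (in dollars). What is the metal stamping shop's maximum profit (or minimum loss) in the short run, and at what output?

Profit = -$144 at y = 11

AVC = 72 - 14y + y^2; min AVC = $23 at y = 7. Since P = $127 ≥ min AVC, the firm produces.
With MC = 72 - 28y + 3y^2, P = MC on the upward-sloping part at y* = 11.
TR = 127·11 = 1397. TC = 1112 + 429 = 1541. Profit = 1397 − 1541 = -$144.
Shutting down would mean losing the fixed cost of $1112, so operating at a loss of $144 is better by $968.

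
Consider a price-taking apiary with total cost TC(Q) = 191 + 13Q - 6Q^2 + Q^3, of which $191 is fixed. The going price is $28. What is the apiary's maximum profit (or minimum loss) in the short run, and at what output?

AVC = 13 - 6Q + Q^2; min AVC = $4 at Q = 3. Since P = $28 ≥ min AVC, the firm produces.
MC = 13 - 12Q + 3Q^2. Setting P = MC and taking the root on the rising branch gives Q* = 5.
TR = 28·5 = 140. TC = 191 + 40 = 231. Profit = 140 − 231 = -$91.
Shutting down would mean losing the fixed cost of $191, so operating at a loss of $91 is better by $100.

Profit = -$91 at Q = 5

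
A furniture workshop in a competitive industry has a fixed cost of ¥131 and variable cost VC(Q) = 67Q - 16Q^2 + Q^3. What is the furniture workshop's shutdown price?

¥3 per unit

Short-run supply begins at min AVC. From VC = 67Q - 16Q^2 + Q^3, AVC = 67 - 16Q + Q^2.
dAVC/dQ = -16 + 2Q = 0 gives Q = 8. min AVC = 67 - 16·8 + 8^2 = 3.
So the shutdown price is ¥3.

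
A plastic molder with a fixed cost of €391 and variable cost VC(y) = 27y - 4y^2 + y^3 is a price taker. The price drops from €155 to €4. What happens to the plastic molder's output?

MC = 27 - 8y + 3y^2; the shutdown threshold is min AVC = €23 (at y = 2).
With P = €155 above the shutdown price, P = MC gives y = 8.
At P = €4 < min AVC = €23, price no longer covers variable cost at any output, so the firm shuts down: y = 0.

Output falls from 8 to 0 (the firm shuts down)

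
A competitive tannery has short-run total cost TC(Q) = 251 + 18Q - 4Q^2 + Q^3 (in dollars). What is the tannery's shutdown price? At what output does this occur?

$14 per unit, at Q = 2

The shutdown price is the minimum of AVC. VC = 18Q - 4Q^2 + Q^3, so AVC = 18 - 4Q + Q^2.
At the minimum of AVC, MC = AVC. MC = 18 - 8Q + 3Q^2; setting MC = AVC gives 2Q^2 - 4Q = 0, so Q = 2. min AVC = 14.
So the shutdown price is $14.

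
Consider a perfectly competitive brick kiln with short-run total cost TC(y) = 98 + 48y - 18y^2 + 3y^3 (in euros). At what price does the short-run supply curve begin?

€21 per unit

The shutdown price is the minimum of AVC. VC = 48y - 18y^2 + 3y^3, so AVC = 48 - 18y + 3y^2.
dAVC/dy = -18 + 6y = 0 gives y = 3. min AVC = 48 - 18·3 + 3·3^2 = 21.
For P < €21 the firm produces nothing.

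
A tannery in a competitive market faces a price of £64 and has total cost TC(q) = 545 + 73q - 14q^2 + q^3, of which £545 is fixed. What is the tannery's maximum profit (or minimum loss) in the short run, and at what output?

Profit = -£221 at q = 9

AVC = 73 - 14q + q^2; min AVC = £24 at q = 7. Since P = £64 ≥ min AVC, the firm produces.
MC = 73 - 28q + 3q^2. Setting P = MC and taking the root on the rising branch gives q* = 9.
TR = 64·9 = 576. TC = 545 + 252 = 797. Profit = 576 − 797 = -£221.
Shutting down would mean losing the fixed cost of £545, so operating at a loss of £221 is better by £324.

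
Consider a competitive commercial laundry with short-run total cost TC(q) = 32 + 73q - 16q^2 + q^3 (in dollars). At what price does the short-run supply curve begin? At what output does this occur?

The firm shuts down when price falls below the minimum of average variable cost. AVC = VC/q = 73 - 16q + q^2.
At the minimum of AVC, MC = AVC. MC = 73 - 32q + 3q^2; setting MC = AVC gives 2q^2 - 16q = 0, so q = 8. min AVC = 9.
So the shutdown price is $9.

$9 per unit, at q = 8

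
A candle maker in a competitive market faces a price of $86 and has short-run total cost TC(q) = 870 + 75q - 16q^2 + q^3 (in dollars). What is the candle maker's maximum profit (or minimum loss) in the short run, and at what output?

Profit = -$144 at q = 11

AVC = 75 - 16q + q^2 has its minimum $11 at q = 8; price $86 clears that bar, so the firm operates.
With MC = 75 - 32q + 3q^2, P = MC on the upward-sloping part at q* = 11.
TR = 86·11 = 946. TC = 870 + 220 = 1090. Profit = 946 − 1090 = -$144.
By producing, the firm covers all variable cost plus $726 of fixed cost; shutting down would lose the full $870.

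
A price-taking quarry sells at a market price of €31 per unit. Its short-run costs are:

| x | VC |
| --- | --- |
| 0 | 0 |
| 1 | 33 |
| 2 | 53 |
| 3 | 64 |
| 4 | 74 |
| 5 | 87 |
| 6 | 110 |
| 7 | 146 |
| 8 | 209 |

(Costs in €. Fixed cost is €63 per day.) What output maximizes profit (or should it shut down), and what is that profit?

Compute π = P·x − TC at each output: x=0: -63; x=1: -65; x=2: -54; x=3: -34; x=4: -13; x=5: 5; x=6: 13; x=7: 8; x=8: -24.
Profit is maximized at x = 6. AVC there is 110/6 = €18.33 ≤ P, so producing beats shutting down (which would give -€63).

x = 6; profit = €13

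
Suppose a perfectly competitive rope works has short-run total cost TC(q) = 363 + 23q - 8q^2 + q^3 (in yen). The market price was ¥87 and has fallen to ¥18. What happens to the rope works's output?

Output falls from 8 to 5

AVC = 23 - 8q + q^2, minimized at q = 4 where min AVC = ¥7. MC = 23 - 16q + 3q^2.
With P = ¥87 above the shutdown price, P = MC gives q = 8.
At P = ¥18 ≥ min AVC, set P = MC: q = 5. The firm stays open but cuts output.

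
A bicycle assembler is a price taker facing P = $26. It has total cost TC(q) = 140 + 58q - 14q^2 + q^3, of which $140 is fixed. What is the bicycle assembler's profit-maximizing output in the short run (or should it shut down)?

Produce at q = 8

Strip out fixed cost: VC = 58q - 14q^2 + q^3. Then AVC = 58 - 14q + q^2 and MC = 58 - 28q + 3q^2.
AVC is minimized where dAVC/dq = -14 + 2q = 0, at q = 7; min AVC = 58 - 14·7 + 7^2 = $9.
P = $26 exceeds min AVC = $9, so the firm stays open.
Set P = MC: 26 = 58 - 28q + 3q^2 → 32 - 28q + 3q^2 = 0. The roots are q = 4/3 and q = 8; the profit-maximizing output is on the rising part of MC, so q* = 8.
Check: AVC at q = 8 is $10 ≤ P, so revenue covers variable cost.
Profit = P·q − TC = 26·8 − 220 = -$12, a loss, but smaller than the $140 fixed cost the firm would lose by shutting down.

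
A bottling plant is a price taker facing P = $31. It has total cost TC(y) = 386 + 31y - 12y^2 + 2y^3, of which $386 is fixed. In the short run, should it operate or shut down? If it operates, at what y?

Strip out fixed cost: VC = 31y - 12y^2 + 2y^3. Then AVC = 31 - 12y + 2y^2 and MC = 31 - 24y + 6y^2.
The AVC parabola has its vertex at y = 12/4 = 3, where AVC = 31 - 12·3 + 2·3^2 = $13.
Because $31 ≥ $13, revenue can cover variable cost; the firm operates.
Solving P = MC: -24y + 6y^2 = 0 ⇒ y = 0 or 4. On the upward-sloping branch, y* = 4.
Check: AVC at y = 4 is $15 ≤ P, so revenue covers variable cost.
Profit = P·y − TC = 31·4 − 446 = -$322, a loss, but smaller than the $386 fixed cost the firm would lose by shutting down.

Produce at y = 4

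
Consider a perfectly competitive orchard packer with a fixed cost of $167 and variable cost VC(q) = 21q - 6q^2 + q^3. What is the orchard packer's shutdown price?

$12 per unit

Short-run supply begins at min AVC. From VC = 21q - 6q^2 + q^3, AVC = 21 - 6q + q^2.
dAVC/dq = -6 + 2q = 0 gives q = 3. min AVC = 21 - 6·3 + 3^2 = 12.
For P < $12 the firm produces nothing.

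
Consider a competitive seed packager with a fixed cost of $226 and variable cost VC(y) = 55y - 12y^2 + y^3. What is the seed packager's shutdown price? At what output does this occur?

$19 per unit, at y = 6

The firm shuts down when price falls below the minimum of average variable cost. AVC = VC/y = 55 - 12y + y^2.
At the minimum of AVC, MC = AVC. MC = 55 - 24y + 3y^2; setting MC = AVC gives 2y^2 - 12y = 0, so y = 6. min AVC = 19.
The firm shuts down for any P below $19.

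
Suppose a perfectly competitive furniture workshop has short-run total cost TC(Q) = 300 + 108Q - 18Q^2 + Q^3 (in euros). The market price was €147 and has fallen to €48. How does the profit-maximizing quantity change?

Output falls from 13 to 10

AVC = 108 - 18Q + Q^2, minimized at Q = 9 where min AVC = €27. MC = 108 - 36Q + 3Q^2.
With P = €147 above the shutdown price, P = MC gives Q = 13.
At P = €48 ≥ min AVC, set P = MC: Q = 10. The firm stays open but cuts output.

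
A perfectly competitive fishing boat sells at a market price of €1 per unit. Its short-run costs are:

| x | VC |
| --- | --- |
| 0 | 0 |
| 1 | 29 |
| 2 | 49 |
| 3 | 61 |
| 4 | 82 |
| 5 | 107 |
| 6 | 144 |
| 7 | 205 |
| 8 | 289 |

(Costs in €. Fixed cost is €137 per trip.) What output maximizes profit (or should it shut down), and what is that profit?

x = 0 (shut down); profit = -€137

Profit at each row (π = 1x − TC): x=0: -137; x=1: -165; x=2: -184; x=3: -195; x=4: -215; x=5: -239; x=6: -275; x=7: -335; x=8: -418.
Profit is highest at x = 0. Equivalently, the lowest AVC in the table is 61/3 ≈ €20.33 at x = 3, and P = €1 falls below it — price never covers variable cost, so the firm shuts down and loses only its fixed cost.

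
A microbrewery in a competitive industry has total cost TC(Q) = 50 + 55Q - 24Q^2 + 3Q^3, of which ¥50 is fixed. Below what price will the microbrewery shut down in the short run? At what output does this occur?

The firm shuts down when price falls below the minimum of average variable cost. AVC = VC/Q = 55 - 24Q + 3Q^2.
At the minimum of AVC, MC = AVC. MC = 55 - 48Q + 9Q^2; setting MC = AVC gives 6Q^2 - 24Q = 0, so Q = 4. min AVC = 7.
So the shutdown price is ¥7.

¥7 per unit, at Q = 4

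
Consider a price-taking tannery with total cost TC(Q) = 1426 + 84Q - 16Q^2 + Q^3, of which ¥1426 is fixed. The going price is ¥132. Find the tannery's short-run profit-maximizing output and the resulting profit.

Profit = -¥274 at Q = 12

AVC = 84 - 16Q + Q^2 has its minimum ¥20 at Q = 8; price ¥132 clears that bar, so the firm operates.
With MC = 84 - 32Q + 3Q^2, P = MC on the upward-sloping part at Q* = 12.
TR = 132·12 = 1584. TC = 1426 + 432 = 1858. Profit = 1584 − 1858 = -¥274.
By producing, the firm covers all variable cost plus ¥1152 of fixed cost; shutting down would lose the full ¥1426.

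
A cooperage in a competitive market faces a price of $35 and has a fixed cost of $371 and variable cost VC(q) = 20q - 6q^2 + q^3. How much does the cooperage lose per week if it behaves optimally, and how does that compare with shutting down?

AVC = 20 - 6q + q^2; min AVC = $11 at q = 3. Since P = $35 ≥ min AVC, the firm produces.
MC = 20 - 12q + 3q^2. Setting P = MC and taking the root on the rising branch gives q* = 5.
TR = 35·5 = 175. TC = 371 + 75 = 446. Profit = 175 − 446 = -$271.
By producing, the firm covers all variable cost plus $100 of fixed cost; shutting down would lose the full $371.

Profit = -$271 at q = 5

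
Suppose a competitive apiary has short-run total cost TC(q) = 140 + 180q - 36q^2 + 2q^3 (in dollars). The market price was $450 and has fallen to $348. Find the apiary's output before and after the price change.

AVC = 180 - 36q + 2q^2, minimized at q = 9 where min AVC = $18. MC = 180 - 72q + 6q^2.
With P = $450 above the shutdown price, P = MC gives q = 15.
At P = $348 ≥ min AVC, set P = MC: q = 14. The firm stays open but cuts output.

Output falls from 15 to 14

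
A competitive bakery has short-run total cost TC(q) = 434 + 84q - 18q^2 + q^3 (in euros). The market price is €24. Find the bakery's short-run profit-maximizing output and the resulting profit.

Profit = -€234 at q = 10

AVC = 84 - 18q + q^2 has its minimum €3 at q = 9; price €24 clears that bar, so the firm operates.
With MC = 84 - 36q + 3q^2, P = MC on the upward-sloping part at q* = 10.
TR = 24·10 = 240. TC = 434 + 40 = 474. Profit = 240 − 474 = -€234.
By producing, the firm covers all variable cost plus €200 of fixed cost; shutting down would lose the full €434.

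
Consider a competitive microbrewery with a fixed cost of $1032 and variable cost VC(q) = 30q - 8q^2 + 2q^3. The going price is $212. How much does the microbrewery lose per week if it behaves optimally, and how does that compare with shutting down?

AVC = 30 - 8q + 2q^2 has its minimum $22 at q = 2; price $212 clears that bar, so the firm operates.
MC = 30 - 16q + 6q^2. Setting P = MC and taking the root on the rising branch gives q* = 7.
TR = 212·7 = 1484. TC = 1032 + 504 = 1536. Profit = 1484 − 1536 = -$52.
By producing, the firm covers all variable cost plus $980 of fixed cost; shutting down would lose the full $1032.

Profit = -$52 at q = 7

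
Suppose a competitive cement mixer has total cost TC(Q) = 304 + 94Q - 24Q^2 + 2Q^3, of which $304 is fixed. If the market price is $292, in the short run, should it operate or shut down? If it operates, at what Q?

Produce at Q = 11

From TC, MC = TC'(Q) = 94 - 48Q + 6Q^2 and AVC = VC/Q = 94 - 24Q + 2Q^2.
The AVC parabola has its vertex at Q = 24/4 = 6, where AVC = 94 - 24·6 + 2·6^2 = $22.
Because $292 ≥ $22, revenue can cover variable cost; the firm operates.
Solving P = MC: -198 - 48Q + 6Q^2 = 0 ⇒ Q = -3 or 11. On the upward-sloping branch, Q* = 11.
Check: AVC at Q = 11 is $72 ≤ P, so revenue covers variable cost.
Profit = P·Q − TC = 292·11 − 1096 = $2116.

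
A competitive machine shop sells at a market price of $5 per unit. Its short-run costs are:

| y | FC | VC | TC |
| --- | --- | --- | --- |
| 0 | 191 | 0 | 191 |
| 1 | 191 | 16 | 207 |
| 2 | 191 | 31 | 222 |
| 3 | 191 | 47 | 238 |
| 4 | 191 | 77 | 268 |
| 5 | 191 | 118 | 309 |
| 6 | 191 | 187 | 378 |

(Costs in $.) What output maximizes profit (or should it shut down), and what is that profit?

Compute π = P·y − TC at each output: y=0: -191; y=1: -202; y=2: -212; y=3: -223; y=4: -248; y=5: -284; y=6: -348.
Profit is highest at y = 0. Equivalently, the lowest AVC in the table is 31/2 ≈ $15.50 at y = 2, and P = $5 falls below it — price never covers variable cost, so the firm shuts down and loses only its fixed cost.

y = 0 (shut down); profit = -$191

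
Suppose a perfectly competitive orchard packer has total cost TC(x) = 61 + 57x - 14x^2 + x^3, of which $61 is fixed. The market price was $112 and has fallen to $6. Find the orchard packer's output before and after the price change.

Output falls from 11 to 0 (the firm shuts down)

AVC = 57 - 14x + x^2, minimized at x = 7 where min AVC = $8. MC = 57 - 28x + 3x^2.
At P = $112 ≥ min AVC, set P = MC on the rising branch: x = 11.
At P = $6 < min AVC = $8, price no longer covers variable cost at any output, so the firm shuts down: x = 0.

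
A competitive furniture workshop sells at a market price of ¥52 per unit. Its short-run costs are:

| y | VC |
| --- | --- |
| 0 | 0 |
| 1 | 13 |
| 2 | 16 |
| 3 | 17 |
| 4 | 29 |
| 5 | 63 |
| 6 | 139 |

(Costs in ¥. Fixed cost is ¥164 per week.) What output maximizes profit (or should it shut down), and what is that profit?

Compute π = P·y − TC at each output: y=0: -164; y=1: -125; y=2: -76; y=3: -25; y=4: 15; y=5: 33; y=6: 9.
Profit is maximized at y = 5. AVC there is 63/5 = ¥12.60 ≤ P, so producing beats shutting down (which would give -¥164).

y = 5; profit = ¥33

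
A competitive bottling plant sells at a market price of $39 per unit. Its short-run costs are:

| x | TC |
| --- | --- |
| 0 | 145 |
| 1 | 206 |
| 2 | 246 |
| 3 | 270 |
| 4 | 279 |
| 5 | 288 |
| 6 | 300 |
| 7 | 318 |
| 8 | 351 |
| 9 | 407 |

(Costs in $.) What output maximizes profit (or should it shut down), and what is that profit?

Tabulate TR − TC: x=0: -145; x=1: -167; x=2: -168; x=3: -153; x=4: -123; x=5: -93; x=6: -66; x=7: -45; x=8: -39; x=9: -56.
Profit is maximized at x = 8. AVC there is 206/8 = $25.75 ≤ P, so producing beats shutting down (which would give -$145).

x = 8; profit = -$39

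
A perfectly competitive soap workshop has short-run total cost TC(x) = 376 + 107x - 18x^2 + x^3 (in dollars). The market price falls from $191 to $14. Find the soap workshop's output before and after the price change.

AVC = 107 - 18x + x^2, minimized at x = 9 where min AVC = $26. MC = 107 - 36x + 3x^2.
With P = $191 above the shutdown price, P = MC gives x = 14.
At P = $14 < min AVC = $26, price no longer covers variable cost at any output, so the firm shuts down: x = 0.

Output falls from 14 to 0 (the firm shuts down)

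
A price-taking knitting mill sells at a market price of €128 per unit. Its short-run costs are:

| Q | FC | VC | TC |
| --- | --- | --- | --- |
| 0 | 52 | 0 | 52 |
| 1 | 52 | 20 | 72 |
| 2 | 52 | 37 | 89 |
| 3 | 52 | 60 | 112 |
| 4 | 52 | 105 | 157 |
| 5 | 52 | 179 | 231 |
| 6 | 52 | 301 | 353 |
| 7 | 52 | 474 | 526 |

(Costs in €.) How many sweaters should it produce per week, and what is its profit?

Q = 6; profit = €415

Profit at each row (π = 128Q − TC): Q=0: -52; Q=1: 56; Q=2: 167; Q=3: 272; Q=4: 355; Q=5: 409; Q=6: 415; Q=7: 370.
Profit is maximized at Q = 6. AVC there is 301/6 = €50.17 ≤ P, so producing beats shutting down (which would give -€52).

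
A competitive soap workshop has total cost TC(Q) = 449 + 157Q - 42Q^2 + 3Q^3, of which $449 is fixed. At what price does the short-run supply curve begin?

$10 per unit

Short-run supply begins at min AVC. From VC = 157Q - 42Q^2 + 3Q^3, AVC = 157 - 42Q + 3Q^2.
dAVC/dQ = -42 + 6Q = 0 gives Q = 7. min AVC = 157 - 42·7 + 3·7^2 = 10.
For P < $10 the firm produces nothing.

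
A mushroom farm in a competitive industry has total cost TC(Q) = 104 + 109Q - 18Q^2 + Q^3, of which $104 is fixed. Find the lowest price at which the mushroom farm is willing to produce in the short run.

$28 per unit

Short-run supply begins at min AVC. From VC = 109Q - 18Q^2 + Q^3, AVC = 109 - 18Q + Q^2.
dAVC/dQ = -18 + 2Q = 0 gives Q = 9. min AVC = 109 - 18·9 + 9^2 = 28.
For P < $28 the firm produces nothing.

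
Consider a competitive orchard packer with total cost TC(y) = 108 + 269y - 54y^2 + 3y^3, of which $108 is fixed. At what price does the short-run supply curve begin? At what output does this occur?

$26 per unit, at y = 9

The firm shuts down when price falls below the minimum of average variable cost. AVC = VC/y = 269 - 54y + 3y^2.
At the minimum of AVC, MC = AVC. MC = 269 - 108y + 9y^2; setting MC = AVC gives 6y^2 - 54y = 0, so y = 9. min AVC = 26.
The firm shuts down for any P below $26.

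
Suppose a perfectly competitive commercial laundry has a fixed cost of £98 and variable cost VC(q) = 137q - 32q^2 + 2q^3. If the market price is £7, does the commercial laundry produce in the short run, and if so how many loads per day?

Variable cost is VC = 137q - 32q^2 + 2q^3, so AVC = VC/q = 137 - 32q + 2q^2 and MC = dTC/dq = 137 - 64q + 6q^2.
AVC is minimized where dAVC/dq = -32 + 4q = 0, at q = 8; min AVC = 137 - 32·8 + 2·8^2 = £9.
With P < min AVC (£7 < £9), every unit sold adds to the loss.
Shutting down limits the loss to fixed cost, £98.

Shut down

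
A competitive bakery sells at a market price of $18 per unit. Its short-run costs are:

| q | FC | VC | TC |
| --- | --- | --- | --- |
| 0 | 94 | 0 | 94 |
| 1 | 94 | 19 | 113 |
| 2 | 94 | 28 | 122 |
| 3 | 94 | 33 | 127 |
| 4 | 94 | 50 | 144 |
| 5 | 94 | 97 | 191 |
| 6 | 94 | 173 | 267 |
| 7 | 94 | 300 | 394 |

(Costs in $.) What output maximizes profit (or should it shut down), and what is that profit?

Tabulate TR − TC: q=0: -94; q=1: -95; q=2: -86; q=3: -73; q=4: -72; q=5: -101; q=6: -159; q=7: -268.
Profit is maximized at q = 4. AVC there is 50/4 = $12.50 ≤ P, so producing beats shutting down (which would give -$94).

q = 4; profit = -$72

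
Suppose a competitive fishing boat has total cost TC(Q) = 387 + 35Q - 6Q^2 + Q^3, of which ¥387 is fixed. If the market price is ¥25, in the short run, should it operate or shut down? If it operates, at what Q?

Shut down

Variable cost is VC = 35Q - 6Q^2 + Q^3, so AVC = VC/Q = 35 - 6Q + Q^2 and MC = dTC/dQ = 35 - 12Q + 3Q^2.
AVC is minimized where dAVC/dQ = -6 + 2Q = 0, at Q = 3; min AVC = 35 - 6·3 + 3^2 = ¥26.
P = ¥25 lies below min AVC = ¥26; no output level covers variable cost.
Shutting down limits the loss to fixed cost, ¥387.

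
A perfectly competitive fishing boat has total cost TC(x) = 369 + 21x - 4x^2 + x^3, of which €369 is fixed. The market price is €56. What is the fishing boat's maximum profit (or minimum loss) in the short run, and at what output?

Profit = -€219 at x = 5

AVC = 21 - 4x + x^2; min AVC = €17 at x = 2. Since P = €56 ≥ min AVC, the firm produces.
MC = 21 - 8x + 3x^2. Setting P = MC and taking the root on the rising branch gives x* = 5.
TR = 56·5 = 280. TC = 369 + 130 = 499. Profit = 280 − 499 = -€219.
Shutting down would mean losing the fixed cost of €369, so operating at a loss of €219 is better by €150.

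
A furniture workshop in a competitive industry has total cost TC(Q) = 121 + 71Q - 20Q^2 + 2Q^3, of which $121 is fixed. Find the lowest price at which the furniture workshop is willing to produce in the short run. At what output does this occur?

$21 per unit, at Q = 5

Short-run supply begins at min AVC. From VC = 71Q - 20Q^2 + 2Q^3, AVC = 71 - 20Q + 2Q^2.
dAVC/dQ = -20 + 4Q = 0 gives Q = 5. min AVC = 71 - 20·5 + 2·5^2 = 21.
So the shutdown price is $21.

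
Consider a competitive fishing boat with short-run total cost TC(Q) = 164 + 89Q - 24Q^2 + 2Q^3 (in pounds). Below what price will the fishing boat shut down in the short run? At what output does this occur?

The shutdown price is the minimum of AVC. VC = 89Q - 24Q^2 + 2Q^3, so AVC = 89 - 24Q + 2Q^2.
dAVC/dQ = -24 + 4Q = 0 gives Q = 6. min AVC = 89 - 24·6 + 2·6^2 = 17.
The firm shuts down for any P below £17.

£17 per unit, at Q = 6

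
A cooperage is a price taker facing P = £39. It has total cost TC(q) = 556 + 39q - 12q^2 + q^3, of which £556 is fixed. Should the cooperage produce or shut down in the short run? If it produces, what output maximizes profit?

Variable cost is VC = 39q - 12q^2 + q^3, so AVC = VC/q = 39 - 12q + q^2 and MC = dTC/dq = 39 - 24q + 3q^2.
AVC is minimized where dAVC/dq = -12 + 2q = 0, at q = 6; min AVC = 39 - 12·6 + 6^2 = £3.
Since P = £39 ≥ min AVC = £3, price covers variable cost and the firm should produce.
Solving P = MC: -24q + 3q^2 = 0 ⇒ q = 0 or 8. On the upward-sloping branch, q* = 8.
Check: AVC at q = 8 is £7 ≤ P, so revenue covers variable cost.
Profit = P·q − TC = 39·8 − 612 = -£300, a loss, but smaller than the £556 fixed cost the firm would lose by shutting down.

Produce at q = 8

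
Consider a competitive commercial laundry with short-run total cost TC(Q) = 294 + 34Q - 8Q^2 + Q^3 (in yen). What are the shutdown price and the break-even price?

AVC = 34 - 8Q + Q^2; minimized at Q = 4, giving min AVC = ¥18. That is the shutdown price.
ATC = 294/Q + 34 - 8Q + Q^2. Setting dATC/dQ = −294/Q^2 − 8 + 2Q = 0 gives Q = 7 (since 2·7^3 − 8·7^2 = 294).
min ATC = 294/7 + 34 − 8·7 + 7^2 = ¥69. That is the break-even price.
For ¥18 ≤ P < ¥69 the firm produces at a loss; below ¥18 it shuts down.

Shutdown price = ¥18; break-even price = ¥69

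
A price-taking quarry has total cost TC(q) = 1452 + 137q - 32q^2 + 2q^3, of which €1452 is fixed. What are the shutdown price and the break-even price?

Shutdown price = €9; break-even price = €159

Shutdown price = min AVC. AVC = 137 - 32q + 2q^2, with vertex at q = 8 and minimum €9.
ATC = 1452/q + 137 - 32q + 2q^2. Setting dATC/dq = −1452/q^2 − 32 + 4q = 0 gives q = 11 (since 4·11^3 − 32·11^2 = 1452).
min ATC = 1452/11 + 137 − 32·11 + 2·11^2 = €159. That is the break-even price.
For €9 ≤ P < €159 the firm produces at a loss; below €9 it shuts down.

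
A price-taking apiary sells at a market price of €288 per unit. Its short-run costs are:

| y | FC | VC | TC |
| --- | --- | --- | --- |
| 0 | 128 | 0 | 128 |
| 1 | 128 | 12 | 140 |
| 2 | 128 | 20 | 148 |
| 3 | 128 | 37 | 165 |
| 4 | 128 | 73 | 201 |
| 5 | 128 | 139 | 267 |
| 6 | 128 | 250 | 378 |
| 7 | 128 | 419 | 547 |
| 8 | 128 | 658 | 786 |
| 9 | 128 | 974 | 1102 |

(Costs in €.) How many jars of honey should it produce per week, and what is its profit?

y = 8; profit = €1518

Profit at each row (π = 288y − TC): y=0: -128; y=1: 148; y=2: 428; y=3: 699; y=4: 951; y=5: 1173; y=6: 1350; y=7: 1469; y=8: 1518; y=9: 1490.
Profit is maximized at y = 8. AVC there is 658/8 = €82.25 ≤ P, so producing beats shutting down (which would give -€128).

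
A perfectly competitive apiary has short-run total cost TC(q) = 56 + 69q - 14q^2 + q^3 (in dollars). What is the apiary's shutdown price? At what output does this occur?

$20 per unit, at q = 7

Short-run supply begins at min AVC. From VC = 69q - 14q^2 + q^3, AVC = 69 - 14q + q^2.
At the minimum of AVC, MC = AVC. MC = 69 - 28q + 3q^2; setting MC = AVC gives 2q^2 - 14q = 0, so q = 7. min AVC = 20.
So the shutdown price is $20.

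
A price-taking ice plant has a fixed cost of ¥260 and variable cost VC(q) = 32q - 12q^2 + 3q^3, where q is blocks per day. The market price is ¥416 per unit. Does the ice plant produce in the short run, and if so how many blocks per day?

Produce at q = 8

Variable cost is VC = 32q - 12q^2 + 3q^3, so AVC = VC/q = 32 - 12q + 3q^2 and MC = dTC/dq = 32 - 24q + 9q^2.
The AVC parabola has its vertex at q = 12/6 = 2, where AVC = 32 - 12·2 + 3·2^2 = ¥20.
P = ¥416 exceeds min AVC = ¥20, so the firm stays open.
P = MC gives -384 - 24q + 9q^2 = 0, with roots -16/3 and 8. Take the larger (rising MC): q* = 8.
Check: AVC at q = 8 is ¥128 ≤ P, so revenue covers variable cost.
Profit = P·q − TC = 416·8 − 1284 = ¥2044.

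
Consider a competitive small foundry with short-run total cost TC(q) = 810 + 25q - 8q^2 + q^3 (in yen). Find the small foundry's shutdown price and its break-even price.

AVC = 25 - 8q + q^2; minimized at q = 4, giving min AVC = ¥9. That is the shutdown price.
ATC = 810/q + 25 - 8q + q^2. Setting dATC/dq = −810/q^2 − 8 + 2q = 0 gives q = 9 (since 2·9^3 − 8·9^2 = 810).
min ATC = 810/9 + 25 − 8·9 + 9^2 = ¥124. That is the break-even price.
For ¥9 ≤ P < ¥124 the firm produces at a loss; below ¥9 it shuts down.

Shutdown price = ¥9; break-even price = ¥124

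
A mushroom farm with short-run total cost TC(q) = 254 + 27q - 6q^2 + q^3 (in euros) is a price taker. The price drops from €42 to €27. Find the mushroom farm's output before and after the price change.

AVC = 27 - 6q + q^2, minimized at q = 3 where min AVC = €18. MC = 27 - 12q + 3q^2.
At P = €42 ≥ min AVC, set P = MC on the rising branch: q = 5.
At P = €27 ≥ min AVC, set P = MC: q = 4. The firm stays open but cuts output.

Output falls from 5 to 4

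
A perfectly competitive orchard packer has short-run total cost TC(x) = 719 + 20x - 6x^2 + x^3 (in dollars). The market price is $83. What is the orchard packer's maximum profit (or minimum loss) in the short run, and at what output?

Profit = -$327 at x = 7

AVC = 20 - 6x + x^2 has its minimum $11 at x = 3; price $83 clears that bar, so the firm operates.
With MC = 20 - 12x + 3x^2, P = MC on the upward-sloping part at x* = 7.
TR = 83·7 = 581. TC = 719 + 189 = 908. Profit = 581 − 908 = -$327.
Shutting down would mean losing the fixed cost of $719, so operating at a loss of $327 is better by $392.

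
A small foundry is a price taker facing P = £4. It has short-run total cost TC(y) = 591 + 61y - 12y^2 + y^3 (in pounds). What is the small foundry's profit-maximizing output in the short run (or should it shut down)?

Strip out fixed cost: VC = 61y - 12y^2 + y^3. Then AVC = 61 - 12y + y^2 and MC = 61 - 24y + 3y^2.
The AVC parabola has its vertex at y = 12/2 = 6, where AVC = 61 - 12·6 + 6^2 = £25.
P = £4 lies below min AVC = £25; no output level covers variable cost.
The firm minimizes its loss by shutting down and losing only its fixed cost of £591.

Shut down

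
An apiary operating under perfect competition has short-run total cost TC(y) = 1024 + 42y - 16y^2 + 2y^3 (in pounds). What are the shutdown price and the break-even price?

Shutdown price = £10; break-even price = £170

AVC = 42 - 16y + 2y^2; minimized at y = 4, giving min AVC = £10. That is the shutdown price.
ATC = 1024/y + 42 - 16y + 2y^2. Setting dATC/dy = −1024/y^2 − 16 + 4y = 0 gives y = 8 (since 4·8^3 − 16·8^2 = 1024).
min ATC = 1024/8 + 42 − 16·8 + 2·8^2 = £170. That is the break-even price.
Between these two prices the firm operates at a loss; above £170 it earns a profit.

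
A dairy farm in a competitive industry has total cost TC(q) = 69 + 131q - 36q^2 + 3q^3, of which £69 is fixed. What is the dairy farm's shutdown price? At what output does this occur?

£23 per unit, at q = 6

Short-run supply begins at min AVC. From VC = 131q - 36q^2 + 3q^3, AVC = 131 - 36q + 3q^2.
At the minimum of AVC, MC = AVC. MC = 131 - 72q + 9q^2; setting MC = AVC gives 6q^2 - 36q = 0, so q = 6. min AVC = 23.
The firm shuts down for any P below £23.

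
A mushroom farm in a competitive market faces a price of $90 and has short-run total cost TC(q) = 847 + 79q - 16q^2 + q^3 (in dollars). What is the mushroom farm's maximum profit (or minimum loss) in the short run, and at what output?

Profit = -$121 at q = 11

AVC = 79 - 16q + q^2 has its minimum $15 at q = 8; price $90 clears that bar, so the firm operates.
MC = 79 - 32q + 3q^2. Setting P = MC and taking the root on the rising branch gives q* = 11.
TR = 90·11 = 990. TC = 847 + 264 = 1111. Profit = 990 − 1111 = -$121.
By producing, the firm covers all variable cost plus $726 of fixed cost; shutting down would lose the full $847.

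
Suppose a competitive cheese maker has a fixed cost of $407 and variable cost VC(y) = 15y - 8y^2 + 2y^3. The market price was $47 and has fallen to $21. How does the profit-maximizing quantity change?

Output falls from 4 to 3

MC = 15 - 16y + 6y^2; the shutdown threshold is min AVC = $7 (at y = 2).
At P = $47 ≥ min AVC, set P = MC on the rising branch: y = 4.
At P = $21 ≥ min AVC, set P = MC: y = 3. The firm stays open but cuts output.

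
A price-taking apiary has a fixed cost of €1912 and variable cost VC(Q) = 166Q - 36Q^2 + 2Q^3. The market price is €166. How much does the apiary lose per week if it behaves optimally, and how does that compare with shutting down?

AVC = 166 - 36Q + 2Q^2; min AVC = €4 at Q = 9. Since P = €166 ≥ min AVC, the firm produces.
With MC = 166 - 72Q + 6Q^2, P = MC on the upward-sloping part at Q* = 12.
TR = 166·12 = 1992. TC = 1912 + 264 = 2176. Profit = 1992 − 2176 = -€184.
By producing, the firm covers all variable cost plus €1728 of fixed cost; shutting down would lose the full €1912.

Profit = -€184 at Q = 12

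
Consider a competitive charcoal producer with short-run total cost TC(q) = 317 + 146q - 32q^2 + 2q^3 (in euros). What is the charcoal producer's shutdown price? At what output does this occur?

Short-run supply begins at min AVC. From VC = 146q - 32q^2 + 2q^3, AVC = 146 - 32q + 2q^2.
At the minimum of AVC, MC = AVC. MC = 146 - 64q + 6q^2; setting MC = AVC gives 4q^2 - 32q = 0, so q = 8. min AVC = 18.
For P < €18 the firm produces nothing.

€18 per unit, at q = 8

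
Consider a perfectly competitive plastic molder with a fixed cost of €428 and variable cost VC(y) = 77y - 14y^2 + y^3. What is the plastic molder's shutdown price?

Short-run supply begins at min AVC. From VC = 77y - 14y^2 + y^3, AVC = 77 - 14y + y^2.
dAVC/dy = -14 + 2y = 0 gives y = 7. min AVC = 77 - 14·7 + 7^2 = 28.
So the shutdown price is €28.

€28 per unit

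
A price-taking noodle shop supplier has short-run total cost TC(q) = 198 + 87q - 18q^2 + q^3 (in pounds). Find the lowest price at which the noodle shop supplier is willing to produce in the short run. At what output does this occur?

Short-run supply begins at min AVC. From VC = 87q - 18q^2 + q^3, AVC = 87 - 18q + q^2.
At the minimum of AVC, MC = AVC. MC = 87 - 36q + 3q^2; setting MC = AVC gives 2q^2 - 18q = 0, so q = 9. min AVC = 6.
The firm shuts down for any P below £6.

£6 per unit, at q = 9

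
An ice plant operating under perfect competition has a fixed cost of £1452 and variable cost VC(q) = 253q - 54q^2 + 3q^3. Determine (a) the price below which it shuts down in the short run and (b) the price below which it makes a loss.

Shutdown price = £10; break-even price = £154

AVC = 253 - 54q + 3q^2; minimized at q = 9, giving min AVC = £10. That is the shutdown price.
ATC = 1452/q + 253 - 54q + 3q^2. Setting dATC/dq = −1452/q^2 − 54 + 6q = 0 gives q = 11 (since 6·11^3 − 54·11^2 = 1452).
min ATC = 1452/11 + 253 − 54·11 + 3·11^2 = £154. That is the break-even price.
For £10 ≤ P < £154 the firm produces at a loss; below £10 it shuts down.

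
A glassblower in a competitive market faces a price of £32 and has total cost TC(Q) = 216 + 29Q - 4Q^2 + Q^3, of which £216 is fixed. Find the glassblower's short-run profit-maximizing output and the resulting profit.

Profit = -£198 at Q = 3

AVC = 29 - 4Q + Q^2; min AVC = £25 at Q = 2. Since P = £32 ≥ min AVC, the firm produces.
MC = 29 - 8Q + 3Q^2. Setting P = MC and taking the root on the rising branch gives Q* = 3.
TR = 32·3 = 96. TC = 216 + 78 = 294. Profit = 96 − 294 = -£198.
Shutting down would mean losing the fixed cost of £216, so operating at a loss of £198 is better by £18.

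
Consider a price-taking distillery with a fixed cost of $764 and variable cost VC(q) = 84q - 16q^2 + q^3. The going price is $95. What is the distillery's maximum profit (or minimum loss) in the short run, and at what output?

Profit = -$38 at q = 11

AVC = 84 - 16q + q^2; min AVC = $20 at q = 8. Since P = $95 ≥ min AVC, the firm produces.
With MC = 84 - 32q + 3q^2, P = MC on the upward-sloping part at q* = 11.
TR = 95·11 = 1045. TC = 764 + 319 = 1083. Profit = 1045 − 1083 = -$38.
That loss of $38 beats the $764 the firm would lose by shutting down; producing recovers $726 of fixed cost.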